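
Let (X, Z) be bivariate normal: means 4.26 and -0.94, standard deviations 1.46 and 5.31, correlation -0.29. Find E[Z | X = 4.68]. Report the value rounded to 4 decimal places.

-1.3830

E[Z | X=x] = μ_Z + ρ(σ_Z/σ_X)(x − μ_X) for jointly normal variables.
E[Z | X=4.68] = -0.94 + (-0.29)·(5.31/1.46)·(4.68 − (4.26)) = -0.94 + (-1.0547)·(0.42) = -1.3830.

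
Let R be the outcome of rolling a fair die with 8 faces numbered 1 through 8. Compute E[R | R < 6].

Given R < 6, R is equally likely to be any of {1, 2, 3, 4, 5}.
E[R | R < 6] = (1 + 2 + 3 + 4 + 5) / 5 = 3.

3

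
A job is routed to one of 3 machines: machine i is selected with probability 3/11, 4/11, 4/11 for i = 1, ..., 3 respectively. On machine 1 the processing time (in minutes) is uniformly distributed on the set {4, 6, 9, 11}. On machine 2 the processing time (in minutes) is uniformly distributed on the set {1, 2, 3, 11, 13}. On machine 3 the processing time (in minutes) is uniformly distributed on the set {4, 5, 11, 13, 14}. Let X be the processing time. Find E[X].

841/110

E[X | machine 1] = (4+6+9+11)/4 = 15/2.
E[X | machine 2] = (1+2+3+11+13)/5 = 6.
E[X | machine 3] = (4+5+11+13+14)/5 = 47/5.
By the law of total expectation,
E[X] = (3/11)·(15/2) + (4/11)·(6) + (4/11)·(47/5) = 841/110.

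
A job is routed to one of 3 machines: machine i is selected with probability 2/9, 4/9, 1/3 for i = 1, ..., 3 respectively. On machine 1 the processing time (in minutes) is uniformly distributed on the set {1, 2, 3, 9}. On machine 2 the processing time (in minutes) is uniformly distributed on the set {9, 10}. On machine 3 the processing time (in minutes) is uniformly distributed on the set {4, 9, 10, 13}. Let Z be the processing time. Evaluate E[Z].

E[Z | machine 1] = (1+2+3+9)/4 = 15/4.
E[Z | machine 2] = (9+10)/2 = 19/2.
E[Z | machine 3] = (4+9+10+13)/4 = 9.
E[Z] = (2/9)·(15/4) + (4/9)·(19/2) + (1/3)·(9) = 145/18.

145/18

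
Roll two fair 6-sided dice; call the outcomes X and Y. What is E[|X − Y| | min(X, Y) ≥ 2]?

P(min(X, Y) ≥ 2) = 25/36.
Summing |X−Y|·P(x,y) over outcomes with min(X, Y) ≥ 2 gives 10/9.
E[|X − Y| | min(X, Y) ≥ 2] = (10/9) / (25/36) = 8/5.

8/5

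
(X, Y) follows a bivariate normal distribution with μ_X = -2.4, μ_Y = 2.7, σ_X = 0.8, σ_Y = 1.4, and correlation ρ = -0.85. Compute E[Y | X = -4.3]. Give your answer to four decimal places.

For a bivariate normal, E[Y | X=x] = μ_Y + ρ·(σ_Y/σ_X)·(x − μ_X).
E[Y | X=-4.3] = 2.7 + (-0.85)·(1.4/0.8)·(-4.3 − (-2.4)) = 2.7 + (-1.4875)·(-1.9) = 5.5263.

5.5263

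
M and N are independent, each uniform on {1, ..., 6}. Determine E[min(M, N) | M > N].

7/3

P(M > N) = 5/12.
Summing min(M,N)·P(x,y) over outcomes with M > N gives 35/36.
E[min(M, N) | M > N] = (35/36) / (5/12) = 7/3.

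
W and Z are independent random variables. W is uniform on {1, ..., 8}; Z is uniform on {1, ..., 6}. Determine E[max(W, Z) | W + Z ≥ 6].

112/19

P(W + Z ≥ 6) = 19/24.
Summing max(W,Z)·P(x,y) over outcomes with W + Z ≥ 6 gives 14/3.
E[max(W, Z) | W + Z ≥ 6] = (14/3) / (19/24) = 112/19.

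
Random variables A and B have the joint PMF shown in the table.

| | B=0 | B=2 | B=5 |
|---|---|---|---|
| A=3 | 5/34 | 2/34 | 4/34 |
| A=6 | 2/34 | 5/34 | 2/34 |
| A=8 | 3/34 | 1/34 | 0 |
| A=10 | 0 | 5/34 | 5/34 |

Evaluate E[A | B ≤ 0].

51/10

P(B ≤ 0) = 5/17.
Σ A·P over the event = 3·(5/34) + 6·(2/34) + 8·(3/34) = 3/2.
E[A | B ≤ 0] = (3/2) / (5/17) = 51/10.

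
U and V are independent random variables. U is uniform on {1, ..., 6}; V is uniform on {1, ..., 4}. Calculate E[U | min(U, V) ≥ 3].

9/2

Outcomes with min(U, V) ≥ 3: (3,3), (3,4), (4,3), (4,4), (5,3), (5,4), (6,3), (6,4), each with probability 1/24.
E[U | min(U, V) ≥ 3] = (3 + 3 + 4 + 4 + 5 + 5 + 6 + 6) / 8 = 9/2.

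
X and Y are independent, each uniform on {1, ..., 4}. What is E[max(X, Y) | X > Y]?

Outcomes with X > Y: (2,1), (3,1), (3,2), (4,1), (4,2), (4,3), each with probability 1/16.
E[max(X, Y) | X > Y] = (2 + 3 + 3 + 4 + 4 + 4) / 6 = 10/3.

10/3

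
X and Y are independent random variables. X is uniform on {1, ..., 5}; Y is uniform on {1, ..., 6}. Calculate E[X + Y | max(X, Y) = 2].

10/3

P(max(X, Y) = 2) = 1/10.
Summing (X+Y)·P(x,y) over outcomes with max(X, Y) = 2 gives 1/3.
E[X + Y | max(X, Y) = 2] = (1/3) / (1/10) = 10/3.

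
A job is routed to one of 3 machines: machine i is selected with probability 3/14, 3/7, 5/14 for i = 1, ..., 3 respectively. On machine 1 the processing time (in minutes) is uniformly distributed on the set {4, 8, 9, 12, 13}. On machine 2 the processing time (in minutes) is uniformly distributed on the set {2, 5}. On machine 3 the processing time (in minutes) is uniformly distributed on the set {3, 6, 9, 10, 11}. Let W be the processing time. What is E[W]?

219/35

E[W | machine 1] = (4+8+9+12+13)/5 = 46/5.
E[W | machine 2] = (2+5)/2 = 7/2.
E[W | machine 3] = (3+6+9+10+11)/5 = 39/5.
By the law of total expectation,
E[W] = (3/14)·(46/5) + (3/7)·(7/2) + (5/14)·(39/5) = 219/35.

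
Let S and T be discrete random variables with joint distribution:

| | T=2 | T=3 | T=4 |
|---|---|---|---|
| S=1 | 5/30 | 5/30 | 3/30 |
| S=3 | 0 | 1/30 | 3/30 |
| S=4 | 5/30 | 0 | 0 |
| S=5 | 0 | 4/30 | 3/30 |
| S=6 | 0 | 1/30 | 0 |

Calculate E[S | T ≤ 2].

P(T ≤ 2) = 1/3.
Summing S·P(S=x,T=y) over the conditioning event gives 5/6.
E[S | T ≤ 2] = (5/6) / (1/3) = 5/2.

5/2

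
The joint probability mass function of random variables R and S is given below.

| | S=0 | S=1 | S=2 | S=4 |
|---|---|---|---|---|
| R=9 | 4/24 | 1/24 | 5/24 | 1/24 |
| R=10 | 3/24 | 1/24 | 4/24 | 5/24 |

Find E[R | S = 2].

P(S = 2) = 3/8.
Summing R·P(R=x,S=y) over the conditioning event gives 85/24.
E[R | S = 2] = (85/24) / (3/8) = 85/9.

85/9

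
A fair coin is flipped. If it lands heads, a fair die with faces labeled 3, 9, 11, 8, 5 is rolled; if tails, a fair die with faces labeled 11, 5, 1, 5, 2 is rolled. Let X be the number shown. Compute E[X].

6

E[X | heads] = (3+9+11+8+5)/5 = 36/5.
E[X | tails] = (11+5+1+5+2)/5 = 24/5.
By the law of total expectation,
E[X] = (1/2)·(36/5) + (1/2)·(24/5) = 6.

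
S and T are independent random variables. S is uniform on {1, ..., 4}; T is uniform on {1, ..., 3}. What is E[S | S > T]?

Outcomes with S > T: (2,1), (3,1), (3,2), (4,1), (4,2), (4,3), each with probability 1/12.
E[S | S > T] = (2 + 3 + 3 + 4 + 4 + 4) / 6 = 10/3.

10/3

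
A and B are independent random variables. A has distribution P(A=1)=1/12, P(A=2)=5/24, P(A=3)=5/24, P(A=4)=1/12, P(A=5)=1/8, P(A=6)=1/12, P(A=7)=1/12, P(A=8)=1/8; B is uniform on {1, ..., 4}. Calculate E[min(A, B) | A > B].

132/61

P(A > B) = 61/96.
Summing min(A,B)·P(x,y) over outcomes with A > B gives 11/8.
E[min(A, B) | A > B] = (11/8) / (61/96) = 132/61.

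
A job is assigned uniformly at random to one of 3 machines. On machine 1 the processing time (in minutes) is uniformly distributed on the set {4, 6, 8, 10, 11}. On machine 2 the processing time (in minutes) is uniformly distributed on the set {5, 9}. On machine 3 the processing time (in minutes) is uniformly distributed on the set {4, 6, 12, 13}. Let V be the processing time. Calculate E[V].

157/20

E[V | machine 1] = (4+6+8+10+11)/5 = 39/5.
E[V | machine 2] = (5+9)/2 = 7.
E[V | machine 3] = (4+6+12+13)/4 = 35/4.
By the law of total expectation,
E[V] = (1/3)·(39/5) + (1/3)·(7) + (1/3)·(35/4) = 157/20.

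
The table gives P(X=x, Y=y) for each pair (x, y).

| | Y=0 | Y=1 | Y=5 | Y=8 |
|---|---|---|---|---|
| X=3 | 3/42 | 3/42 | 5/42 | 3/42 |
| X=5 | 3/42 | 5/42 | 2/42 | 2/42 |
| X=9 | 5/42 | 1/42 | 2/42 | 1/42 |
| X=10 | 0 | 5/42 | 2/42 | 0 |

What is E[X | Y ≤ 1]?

P(Y ≤ 1) = 25/42.
Summing X·P(X=x,Y=y) over the conditioning event gives 27/7.
E[X | Y ≤ 1] = (27/7) / (25/42) = 162/25.

162/25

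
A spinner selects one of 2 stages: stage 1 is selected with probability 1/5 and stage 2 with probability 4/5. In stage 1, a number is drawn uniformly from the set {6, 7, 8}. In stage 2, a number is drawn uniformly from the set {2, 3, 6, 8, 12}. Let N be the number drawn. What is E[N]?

159/25

E[N | stage 1] = (6+7+8)/3 = 7.
E[N | stage 2] = (2+3+6+8+12)/5 = 31/5.
E[N] = (1/5)·(7) + (4/5)·(31/5) = 159/25.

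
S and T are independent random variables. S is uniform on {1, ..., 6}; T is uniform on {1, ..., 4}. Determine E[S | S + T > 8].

17/3

Outcomes with S + T > 8: (5,4), (6,3), (6,4), each with probability 1/24.
E[S | S + T > 8] = (5 + 6 + 6) / 3 = 17/3.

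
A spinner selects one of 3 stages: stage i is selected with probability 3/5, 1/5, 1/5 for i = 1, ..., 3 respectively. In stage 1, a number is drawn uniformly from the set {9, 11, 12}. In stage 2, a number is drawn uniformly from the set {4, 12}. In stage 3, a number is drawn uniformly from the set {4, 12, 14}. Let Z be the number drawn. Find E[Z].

E[Z | stage 1] = (9+11+12)/3 = 32/3.
E[Z | stage 2] = (4+12)/2 = 8.
E[Z | stage 3] = (4+12+14)/3 = 10.
By the law of total expectation,
E[Z] = (3/5)·(32/3) + (1/5)·(8) + (1/5)·(10) = 10.

10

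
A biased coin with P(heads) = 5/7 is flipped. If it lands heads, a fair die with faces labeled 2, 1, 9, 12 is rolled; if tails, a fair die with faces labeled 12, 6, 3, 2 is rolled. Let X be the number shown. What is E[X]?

83/14

E[X | heads] = (2+1+9+12)/4 = 6.
E[X | tails] = (12+6+3+2)/4 = 23/4.
E[X] = (5/7)·(6) + (2/7)·(23/4) = 83/14.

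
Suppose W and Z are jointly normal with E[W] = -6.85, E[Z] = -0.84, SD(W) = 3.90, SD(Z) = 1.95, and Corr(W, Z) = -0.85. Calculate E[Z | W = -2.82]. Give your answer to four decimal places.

E[Z | W=x] = μ_Z + ρ(σ_Z/σ_W)(x − μ_W) for jointly normal variables.
E[Z | W=-2.82] = -0.84 + (-0.85)·(1.95/3.90)·(-2.82 − (-6.85)) = -0.84 + (-0.425)·(4.03) = -2.5528.

-2.5528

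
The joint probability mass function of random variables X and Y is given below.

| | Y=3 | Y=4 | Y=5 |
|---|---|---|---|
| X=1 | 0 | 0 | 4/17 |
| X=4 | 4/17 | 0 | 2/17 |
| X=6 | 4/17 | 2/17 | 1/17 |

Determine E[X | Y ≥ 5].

P(Y ≥ 5) = 7/17.
Σ X·P over the event = 1·(4/17) + 4·(2/17) + 6·(1/17) = 18/17.
E[X | Y ≥ 5] = (18/17) / (7/17) = 18/7.

18/7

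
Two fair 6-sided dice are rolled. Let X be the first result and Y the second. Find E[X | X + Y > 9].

16/3

P(X + Y > 9) = 1/6.
Summing X·P(x,y) over outcomes with X + Y > 9 gives 8/9.
E[X | X + Y > 9] = (8/9) / (1/6) = 16/3.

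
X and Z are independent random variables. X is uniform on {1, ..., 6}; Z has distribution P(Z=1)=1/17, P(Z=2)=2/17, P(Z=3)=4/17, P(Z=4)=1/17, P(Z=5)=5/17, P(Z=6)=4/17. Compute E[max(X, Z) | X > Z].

P(X > Z) = 16/51.
Summing max(X,Z)·P(x,y) over outcomes with X > Z gives 157/102.
E[max(X, Z) | X > Z] = (157/102) / (16/51) = 157/32.

157/32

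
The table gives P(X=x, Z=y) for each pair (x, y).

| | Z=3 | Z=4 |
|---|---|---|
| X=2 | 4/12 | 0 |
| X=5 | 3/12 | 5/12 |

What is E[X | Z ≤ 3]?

P(Z ≤ 3) = 7/12.
Summing X·P(X=x,Z=y) over the conditioning event gives 23/12.
E[X | Z ≤ 3] = (23/12) / (7/12) = 23/7.

23/7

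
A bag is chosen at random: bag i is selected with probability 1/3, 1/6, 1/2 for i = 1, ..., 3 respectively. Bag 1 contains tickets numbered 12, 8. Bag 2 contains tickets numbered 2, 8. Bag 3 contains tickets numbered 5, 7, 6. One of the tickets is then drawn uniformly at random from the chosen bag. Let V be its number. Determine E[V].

E[V | bag 1] = (12+8)/2 = 10.
E[V | bag 2] = (2+8)/2 = 5.
E[V | bag 3] = (5+7+6)/3 = 6.
E[V] = (1/3)·(10) + (1/6)·(5) + (1/2)·(6) = 43/6.

43/6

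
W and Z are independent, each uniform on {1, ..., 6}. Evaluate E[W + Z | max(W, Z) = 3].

Outcomes with max(W, Z) = 3: (1,3), (2,3), (3,1), (3,2), (3,3), each with probability 1/36.
E[W + Z | max(W, Z) = 3] = (4 + 5 + 4 + 5 + 6) / 5 = 24/5.

24/5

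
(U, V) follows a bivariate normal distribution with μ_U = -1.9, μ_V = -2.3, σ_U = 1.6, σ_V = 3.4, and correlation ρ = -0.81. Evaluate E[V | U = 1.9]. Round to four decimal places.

-8.8408

E[V | U=x] = μ_V + ρ(σ_V/σ_U)(x − μ_U) for jointly normal variables.
E[V | U=1.9] = -2.3 + (-0.81)·(3.4/1.6)·(1.9 − (-1.9)) = -2.3 + (-1.72125)·(3.8) = -8.8408.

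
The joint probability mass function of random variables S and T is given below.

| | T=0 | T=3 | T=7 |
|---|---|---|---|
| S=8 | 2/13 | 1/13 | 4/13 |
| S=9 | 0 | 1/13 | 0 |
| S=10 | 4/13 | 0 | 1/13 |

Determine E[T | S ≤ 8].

31/7

P(S ≤ 8) = 7/13.
Σ T·P over the event = 0·(2/13) + 3·(1/13) + 7·(4/13) = 31/13.
E[T | S ≤ 8] = (31/13) / (7/13) = 31/7.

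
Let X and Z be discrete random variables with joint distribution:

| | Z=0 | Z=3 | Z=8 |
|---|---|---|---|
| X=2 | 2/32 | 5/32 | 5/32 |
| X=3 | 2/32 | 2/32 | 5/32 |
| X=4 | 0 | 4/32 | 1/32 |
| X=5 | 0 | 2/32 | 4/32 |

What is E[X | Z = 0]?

P(Z = 0) = 1/8.
Σ X·P over the event = 2·(2/32) + 3·(2/32) = 5/16.
E[X | Z = 0] = (5/16) / (1/8) = 5/2.

5/2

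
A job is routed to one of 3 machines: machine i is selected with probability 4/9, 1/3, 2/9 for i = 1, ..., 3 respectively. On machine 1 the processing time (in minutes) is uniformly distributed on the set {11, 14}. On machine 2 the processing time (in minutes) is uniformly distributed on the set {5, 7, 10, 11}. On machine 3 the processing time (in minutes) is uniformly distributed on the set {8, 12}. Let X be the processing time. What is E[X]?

379/36

E[X | machine 1] = (11+14)/2 = 25/2.
E[X | machine 2] = (5+7+10+11)/4 = 33/4.
E[X | machine 3] = (8+12)/2 = 10.
By the law of total expectation,
E[X] = (4/9)·(25/2) + (1/3)·(33/4) + (2/9)·(10) = 379/36.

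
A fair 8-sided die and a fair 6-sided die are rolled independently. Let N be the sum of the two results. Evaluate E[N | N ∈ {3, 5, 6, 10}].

53/8

P(N ∈ {3, 5, 6, 10}) = 1/3.
Σ over the event: 3·1/24 + 5·1/12 + 6·5/48 + 10·5/48 = 53/24.
E[N | N ∈ {3, 5, 6, 10}] = (53/24) / (1/3) = 53/8.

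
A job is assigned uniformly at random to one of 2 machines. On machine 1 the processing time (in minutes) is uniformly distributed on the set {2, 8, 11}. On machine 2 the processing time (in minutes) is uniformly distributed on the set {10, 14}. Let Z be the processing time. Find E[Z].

E[Z | machine 1] = (2+8+11)/3 = 7.
E[Z | machine 2] = (10+14)/2 = 12.
By the law of total expectation,
E[Z] = (1/2)·(7) + (1/2)·(12) = 19/2.

19/2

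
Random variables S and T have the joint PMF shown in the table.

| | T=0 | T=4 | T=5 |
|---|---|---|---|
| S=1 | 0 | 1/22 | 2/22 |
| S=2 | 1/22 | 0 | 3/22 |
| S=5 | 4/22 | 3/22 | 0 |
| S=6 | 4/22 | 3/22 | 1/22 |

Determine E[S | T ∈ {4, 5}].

P(T ∈ {4, 5}) = 13/22.
Σ S·P over the event = 1·(1/22) + 1·(2/22) + 2·(3/22) + 5·(3/22) + 6·(3/22) + 6·(1/22) = 24/11.
E[S | T ∈ {4, 5}] = (24/11) / (13/22) = 48/13.

48/13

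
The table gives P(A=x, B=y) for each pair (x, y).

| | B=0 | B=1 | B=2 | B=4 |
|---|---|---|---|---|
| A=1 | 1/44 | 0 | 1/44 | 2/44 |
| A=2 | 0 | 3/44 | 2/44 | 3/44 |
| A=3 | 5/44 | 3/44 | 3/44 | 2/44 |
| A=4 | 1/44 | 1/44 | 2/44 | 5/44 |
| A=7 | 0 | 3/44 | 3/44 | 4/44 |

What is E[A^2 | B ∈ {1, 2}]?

139/7

P(B ∈ {1, 2}) = 21/44.
Summing A^2·P(A=x,B=y) over the conditioning event gives 417/44.
E[A^2 | B ∈ {1, 2}] = (417/44) / (21/44) = 139/7.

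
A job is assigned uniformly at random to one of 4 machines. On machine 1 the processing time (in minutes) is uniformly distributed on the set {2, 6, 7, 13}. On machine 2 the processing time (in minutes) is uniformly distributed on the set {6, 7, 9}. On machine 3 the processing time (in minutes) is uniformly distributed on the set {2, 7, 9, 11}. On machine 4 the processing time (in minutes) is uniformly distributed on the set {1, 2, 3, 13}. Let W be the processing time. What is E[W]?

79/12

E[W | machine 1] = (2+6+7+13)/4 = 7.
E[W | machine 2] = (6+7+9)/3 = 22/3.
E[W | machine 3] = (2+7+9+11)/4 = 29/4.
E[W | machine 4] = (1+2+3+13)/4 = 19/4.
By the law of total expectation,
E[W] = (1/4)·(7) + (1/4)·(22/3) + (1/4)·(29/4) + (1/4)·(19/4) = 79/12.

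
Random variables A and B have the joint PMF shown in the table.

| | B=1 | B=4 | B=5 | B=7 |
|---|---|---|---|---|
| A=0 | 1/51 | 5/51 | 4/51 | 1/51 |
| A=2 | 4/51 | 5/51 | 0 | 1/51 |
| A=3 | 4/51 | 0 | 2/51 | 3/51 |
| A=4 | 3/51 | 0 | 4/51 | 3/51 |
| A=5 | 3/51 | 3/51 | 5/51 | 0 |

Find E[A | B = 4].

P(B = 4) = 13/51.
Summing A·P(A=x,B=y) over the conditioning event gives 25/51.
E[A | B = 4] = (25/51) / (13/51) = 25/13.

25/13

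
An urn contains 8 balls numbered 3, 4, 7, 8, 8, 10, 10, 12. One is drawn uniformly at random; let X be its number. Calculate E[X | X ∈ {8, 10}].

P(X ∈ {8, 10}) = 1/2.
Σ over the event: 8·1/4 + 10·1/4 = 9/2.
E[X | X ∈ {8, 10}] = (9/2) / (1/2) = 9.

9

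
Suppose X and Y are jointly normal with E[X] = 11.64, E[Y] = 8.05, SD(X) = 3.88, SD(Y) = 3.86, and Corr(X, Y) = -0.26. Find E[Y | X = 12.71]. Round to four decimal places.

The regression of Y on X has slope ρ·σ_Y/σ_X and passes through (μ_X, μ_Y).
E[Y | X=12.71] = 8.05 + (-0.26)·(3.86/3.88)·(12.71 − (11.64)) = 8.05 + (-0.25866)·(1.07) = 7.7732.

7.7732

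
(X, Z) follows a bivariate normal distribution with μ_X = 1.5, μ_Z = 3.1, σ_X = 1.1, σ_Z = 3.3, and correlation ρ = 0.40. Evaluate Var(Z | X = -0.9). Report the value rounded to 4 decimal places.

For a bivariate normal, Var(Z | X=x) = σ_Z²(1 − ρ²).
Var(Z | X=-0.9) = (3.3)²·(1 − (0.40)²) = 10.89·0.84 = 9.1476.

9.1476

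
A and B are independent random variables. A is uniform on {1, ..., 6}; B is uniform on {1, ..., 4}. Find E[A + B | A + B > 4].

P(A + B > 4) = 3/4.
Summing (A+B)·P(x,y) over outcomes with A + B > 4 gives 31/6.
E[A + B | A + B > 4] = (31/6) / (3/4) = 62/9.

62/9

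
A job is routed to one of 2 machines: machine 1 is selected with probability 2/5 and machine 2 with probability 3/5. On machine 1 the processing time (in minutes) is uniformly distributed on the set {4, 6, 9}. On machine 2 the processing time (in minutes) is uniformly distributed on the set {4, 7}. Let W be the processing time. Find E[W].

E[W | machine 1] = (4+6+9)/3 = 19/3.
E[W | machine 2] = (4+7)/2 = 11/2.
E[W] = (2/5)·(19/3) + (3/5)·(11/2) = 35/6.

35/6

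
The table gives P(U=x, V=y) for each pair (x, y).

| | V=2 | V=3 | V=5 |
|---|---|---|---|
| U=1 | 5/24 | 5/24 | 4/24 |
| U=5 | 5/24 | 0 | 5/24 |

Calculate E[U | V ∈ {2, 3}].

P(V ∈ {2, 3}) = 5/8.
Σ U·P over the event = 1·(5/24) + 1·(5/24) + 5·(5/24) = 35/24.
E[U | V ∈ {2, 3}] = (35/24) / (5/8) = 7/3.

7/3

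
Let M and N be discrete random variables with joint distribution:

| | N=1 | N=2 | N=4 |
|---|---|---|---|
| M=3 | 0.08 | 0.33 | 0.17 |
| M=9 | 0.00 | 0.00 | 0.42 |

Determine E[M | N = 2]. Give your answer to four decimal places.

P(N = 2) = 0.33.
Σ M·P over the event = 3·(0.33) = 0.99.
E[M | N = 2] = (0.99) / (0.33) = 3.0000.

3.0000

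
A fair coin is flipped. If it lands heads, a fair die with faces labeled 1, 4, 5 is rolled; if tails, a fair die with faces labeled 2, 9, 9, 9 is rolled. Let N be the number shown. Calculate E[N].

127/24

E[N | heads] = (1+4+5)/3 = 10/3.
E[N | tails] = (2+9+9+9)/4 = 29/4.
By the law of total expectation,
E[N] = (1/2)·(10/3) + (1/2)·(29/4) = 127/24.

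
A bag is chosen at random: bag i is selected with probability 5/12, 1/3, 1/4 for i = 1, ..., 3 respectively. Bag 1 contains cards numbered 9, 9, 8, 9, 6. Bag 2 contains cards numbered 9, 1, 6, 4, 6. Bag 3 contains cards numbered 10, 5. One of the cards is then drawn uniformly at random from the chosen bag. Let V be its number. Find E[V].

281/40

E[V | bag 1] = (9+9+8+9+6)/5 = 41/5.
E[V | bag 2] = (9+1+6+4+6)/5 = 26/5.
E[V | bag 3] = (10+5)/2 = 15/2.
E[V] = (5/12)·(41/5) + (1/3)·(26/5) + (1/4)·(15/2) = 281/40.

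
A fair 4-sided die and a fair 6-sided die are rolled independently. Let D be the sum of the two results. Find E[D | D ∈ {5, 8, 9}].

P(D ∈ {5, 8, 9}) = 3/8.
Σ over the event: 5·1/6 + 8·1/8 + 9·1/12 = 31/12.
E[D | D ∈ {5, 8, 9}] = (31/12) / (3/8) = 62/9.

62/9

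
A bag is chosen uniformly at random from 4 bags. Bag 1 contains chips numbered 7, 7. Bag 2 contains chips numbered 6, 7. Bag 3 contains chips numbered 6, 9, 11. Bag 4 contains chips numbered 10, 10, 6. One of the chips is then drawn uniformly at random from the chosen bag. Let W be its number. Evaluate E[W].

E[W | bag 1] = (7+7)/2 = 7.
E[W | bag 2] = (6+7)/2 = 13/2.
E[W | bag 3] = (6+9+11)/3 = 26/3.
E[W | bag 4] = (10+10+6)/3 = 26/3.
By the law of total expectation,
E[W] = (1/4)·(7) + (1/4)·(13/2) + (1/4)·(26/3) + (1/4)·(26/3) = 185/24.

185/24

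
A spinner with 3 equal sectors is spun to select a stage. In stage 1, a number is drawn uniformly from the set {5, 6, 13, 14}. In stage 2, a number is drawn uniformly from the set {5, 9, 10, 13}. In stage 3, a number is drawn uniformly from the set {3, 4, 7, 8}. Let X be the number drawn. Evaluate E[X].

E[X | stage 1] = (5+6+13+14)/4 = 19/2.
E[X | stage 2] = (5+9+10+13)/4 = 37/4.
E[X | stage 3] = (3+4+7+8)/4 = 11/2.
E[X] = (1/3)·(19/2) + (1/3)·(37/4) + (1/3)·(11/2) = 97/12.

97/12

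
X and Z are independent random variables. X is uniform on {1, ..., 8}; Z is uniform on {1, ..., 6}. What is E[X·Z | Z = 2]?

P(Z = 2) = 1/6.
Summing XZ·P(x,y) over outcomes with Z = 2 gives 3/2.
E[X·Z | Z = 2] = (3/2) / (1/6) = 9.

9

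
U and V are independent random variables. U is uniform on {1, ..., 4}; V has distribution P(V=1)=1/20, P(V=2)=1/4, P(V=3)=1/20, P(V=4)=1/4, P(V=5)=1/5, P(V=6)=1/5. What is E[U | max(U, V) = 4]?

P(max(U, V) = 4) = 27/80.
Summing U·P(x,y) over outcomes with max(U, V) = 4 gives 39/40.
E[U | max(U, V) = 4] = (39/40) / (27/80) = 26/9.

26/9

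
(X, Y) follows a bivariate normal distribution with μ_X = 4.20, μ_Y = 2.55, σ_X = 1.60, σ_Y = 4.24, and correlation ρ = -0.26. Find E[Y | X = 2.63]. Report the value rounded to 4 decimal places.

3.6317

For a bivariate normal, E[Y | X=x] = μ_Y + ρ·(σ_Y/σ_X)·(x − μ_X).
E[Y | X=2.63] = 2.55 + (-0.26)·(4.24/1.60)·(2.63 − (4.20)) = 2.55 + (-0.689)·(-1.57) = 3.6317.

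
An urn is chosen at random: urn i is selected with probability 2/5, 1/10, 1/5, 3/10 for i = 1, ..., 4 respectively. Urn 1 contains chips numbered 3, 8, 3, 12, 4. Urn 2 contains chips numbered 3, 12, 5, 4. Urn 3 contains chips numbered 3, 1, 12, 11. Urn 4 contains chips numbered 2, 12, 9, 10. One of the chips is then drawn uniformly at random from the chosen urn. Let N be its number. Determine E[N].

E[N | urn 1] = (3+8+3+12+4)/5 = 6.
E[N | urn 2] = (3+12+5+4)/4 = 6.
E[N | urn 3] = (3+1+12+11)/4 = 27/4.
E[N | urn 4] = (2+12+9+10)/4 = 33/4.
E[N] = (2/5)·(6) + (1/10)·(6) + (1/5)·(27/4) + (3/10)·(33/4) = 273/40.

273/40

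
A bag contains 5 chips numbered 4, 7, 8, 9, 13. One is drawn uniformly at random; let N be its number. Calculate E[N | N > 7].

10

P(N > 7) = 3/5.
Σ over the event: 8·1/5 + 9·1/5 + 13·1/5 = 6.
E[N | N > 7] = (6) / (3/5) = 10.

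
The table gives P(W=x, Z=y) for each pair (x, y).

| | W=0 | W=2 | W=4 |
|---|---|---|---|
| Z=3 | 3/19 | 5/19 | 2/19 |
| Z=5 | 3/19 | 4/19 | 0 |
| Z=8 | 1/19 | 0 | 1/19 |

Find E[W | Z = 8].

2

P(Z = 8) = 2/19.
Σ W·P over the event = 0·(1/19) + 4·(1/19) = 4/19.
E[W | Z = 8] = (4/19) / (2/19) = 2.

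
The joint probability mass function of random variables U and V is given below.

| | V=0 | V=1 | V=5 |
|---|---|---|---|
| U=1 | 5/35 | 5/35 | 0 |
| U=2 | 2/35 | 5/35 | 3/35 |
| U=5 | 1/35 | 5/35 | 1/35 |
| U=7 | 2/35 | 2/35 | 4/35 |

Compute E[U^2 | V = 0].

P(V = 0) = 2/7.
Σ U^2·P over the event = 1·(5/35) + 4·(2/35) + 25·(1/35) + 49·(2/35) = 136/35.
E[U^2 | V = 0] = (136/35) / (2/7) = 68/5.

68/5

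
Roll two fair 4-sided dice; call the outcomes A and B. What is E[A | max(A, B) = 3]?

Outcomes with max(A, B) = 3: (1,3), (2,3), (3,1), (3,2), (3,3), each with probability 1/16.
E[A | max(A, B) = 3] = (1 + 2 + 3 + 3 + 3) / 5 = 12/5.

12/5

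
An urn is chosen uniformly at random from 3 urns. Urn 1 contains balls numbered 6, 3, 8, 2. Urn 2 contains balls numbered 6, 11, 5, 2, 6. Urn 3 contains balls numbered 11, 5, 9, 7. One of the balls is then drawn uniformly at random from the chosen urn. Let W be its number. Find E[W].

25/4

E[W | urn 1] = (6+3+8+2)/4 = 19/4.
E[W | urn 2] = (6+11+5+2+6)/5 = 6.
E[W | urn 3] = (11+5+9+7)/4 = 8.
By the law of total expectation,
E[W] = (1/3)·(19/4) + (1/3)·(6) + (1/3)·(8) = 25/4.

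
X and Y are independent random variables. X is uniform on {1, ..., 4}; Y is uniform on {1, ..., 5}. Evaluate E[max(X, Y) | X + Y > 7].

14/3

Outcomes with X + Y > 7: (3,5), (4,4), (4,5), each with probability 1/20.
E[max(X, Y) | X + Y > 7] = (5 + 4 + 5) / 3 = 14/3.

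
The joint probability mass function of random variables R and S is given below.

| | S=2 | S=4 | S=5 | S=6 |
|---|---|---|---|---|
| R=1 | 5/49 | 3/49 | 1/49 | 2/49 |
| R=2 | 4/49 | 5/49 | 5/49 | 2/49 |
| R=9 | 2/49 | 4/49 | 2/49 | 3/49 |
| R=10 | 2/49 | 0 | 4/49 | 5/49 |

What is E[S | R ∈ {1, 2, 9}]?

4

P(R ∈ {1, 2, 9}) = 38/49.
Summing S·P(R=x,S=y) over the conditioning event gives 152/49.
E[S | R ∈ {1, 2, 9}] = (152/49) / (38/49) = 4.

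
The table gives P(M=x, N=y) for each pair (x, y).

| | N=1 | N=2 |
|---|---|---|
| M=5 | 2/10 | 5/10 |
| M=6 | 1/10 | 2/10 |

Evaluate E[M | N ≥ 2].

P(N ≥ 2) = 7/10.
Σ M·P over the event = 5·(5/10) + 6·(2/10) = 37/10.
E[M | N ≥ 2] = (37/10) / (7/10) = 37/7.

37/7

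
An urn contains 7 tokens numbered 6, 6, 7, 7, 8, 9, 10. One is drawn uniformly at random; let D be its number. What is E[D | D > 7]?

9

P(D > 7) = 3/7.
Σ over the event: 8·1/7 + 9·1/7 + 10·1/7 = 27/7.
E[D | D > 7] = (27/7) / (3/7) = 9.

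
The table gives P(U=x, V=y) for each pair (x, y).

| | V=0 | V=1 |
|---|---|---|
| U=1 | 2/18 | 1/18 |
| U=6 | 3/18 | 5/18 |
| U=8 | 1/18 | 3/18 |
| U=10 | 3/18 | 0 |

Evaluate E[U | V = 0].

58/9

P(V = 0) = 1/2.
Σ U·P over the event = 1·(2/18) + 6·(3/18) + 8·(1/18) + 10·(3/18) = 29/9.
E[U | V = 0] = (29/9) / (1/2) = 58/9.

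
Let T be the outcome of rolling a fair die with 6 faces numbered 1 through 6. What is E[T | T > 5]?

6

Given T > 5, T is equally likely to be any of {6}.
E[T | T > 5] = (6) / 1 = 6.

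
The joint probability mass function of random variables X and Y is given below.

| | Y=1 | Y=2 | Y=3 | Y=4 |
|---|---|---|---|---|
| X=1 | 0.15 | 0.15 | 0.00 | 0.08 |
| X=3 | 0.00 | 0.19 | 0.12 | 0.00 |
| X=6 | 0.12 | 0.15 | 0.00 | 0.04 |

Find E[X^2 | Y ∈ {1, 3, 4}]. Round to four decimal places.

P(Y ∈ {1, 3, 4}) = 0.51.
Summing X^2·P(X=x,Y=y) over the conditioning event gives 7.07.
E[X^2 | Y ∈ {1, 3, 4}] = (7.07) / (0.51) = 13.8627.

13.8627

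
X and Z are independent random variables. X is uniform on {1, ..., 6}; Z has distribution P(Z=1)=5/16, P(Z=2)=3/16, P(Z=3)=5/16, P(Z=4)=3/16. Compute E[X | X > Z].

131/29

P(X > Z) = 29/48.
Summing X·P(x,y) over outcomes with X > Z gives 131/48.
E[X | X > Z] = (131/48) / (29/48) = 131/29.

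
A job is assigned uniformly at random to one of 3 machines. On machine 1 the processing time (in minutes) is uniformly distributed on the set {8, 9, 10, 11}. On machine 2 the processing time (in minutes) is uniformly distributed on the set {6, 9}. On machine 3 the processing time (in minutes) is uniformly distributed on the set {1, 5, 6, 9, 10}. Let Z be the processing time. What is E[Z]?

E[Z | machine 1] = (8+9+10+11)/4 = 19/2.
E[Z | machine 2] = (6+9)/2 = 15/2.
E[Z | machine 3] = (1+5+6+9+10)/5 = 31/5.
By the law of total expectation,
E[Z] = (1/3)·(19/2) + (1/3)·(15/2) + (1/3)·(31/5) = 116/15.

116/15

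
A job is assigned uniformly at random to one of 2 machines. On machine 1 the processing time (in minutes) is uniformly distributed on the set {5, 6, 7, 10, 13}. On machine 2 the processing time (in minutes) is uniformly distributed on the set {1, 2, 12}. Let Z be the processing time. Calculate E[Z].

33/5

E[Z | machine 1] = (5+6+7+10+13)/5 = 41/5.
E[Z | machine 2] = (1+2+12)/3 = 5.
By the law of total expectation,
E[Z] = (1/2)·(41/5) + (1/2)·(5) = 33/5.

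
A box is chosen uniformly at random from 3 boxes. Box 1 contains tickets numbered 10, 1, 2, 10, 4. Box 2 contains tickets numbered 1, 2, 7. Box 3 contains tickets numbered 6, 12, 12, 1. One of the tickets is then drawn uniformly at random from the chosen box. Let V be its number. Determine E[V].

989/180

E[V | box 1] = (10+1+2+10+4)/5 = 27/5.
E[V | box 2] = (1+2+7)/3 = 10/3.
E[V | box 3] = (6+12+12+1)/4 = 31/4.
By the law of total expectation,
E[V] = (1/3)·(27/5) + (1/3)·(10/3) + (1/3)·(31/4) = 989/180.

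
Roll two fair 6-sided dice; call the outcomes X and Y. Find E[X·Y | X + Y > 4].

P(X + Y > 4) = 5/6.
Summing XY·P(x,y) over outcomes with X + Y > 4 gives 71/6.
E[X·Y | X + Y > 4] = (71/6) / (5/6) = 71/5.

71/5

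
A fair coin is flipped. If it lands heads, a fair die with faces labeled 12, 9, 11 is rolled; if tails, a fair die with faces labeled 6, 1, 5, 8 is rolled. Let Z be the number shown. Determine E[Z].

E[Z | heads] = (12+9+11)/3 = 32/3.
E[Z | tails] = (6+1+5+8)/4 = 5.
By the law of total expectation,
E[Z] = (1/2)·(32/3) + (1/2)·(5) = 47/6.

47/6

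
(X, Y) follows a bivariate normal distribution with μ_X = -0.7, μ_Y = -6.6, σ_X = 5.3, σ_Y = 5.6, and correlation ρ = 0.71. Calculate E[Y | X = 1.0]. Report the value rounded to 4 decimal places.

-5.3247

E[Y | X=x] = μ_Y + ρ(σ_Y/σ_X)(x − μ_X) for jointly normal variables.
E[Y | X=1.0] = -6.6 + (0.71)·(5.6/5.3)·(1.0 − (-0.7)) = -6.6 + (0.75019)·(1.7) = -5.3247.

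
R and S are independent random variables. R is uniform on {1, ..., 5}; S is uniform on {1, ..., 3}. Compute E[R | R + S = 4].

2

Outcomes with R + S = 4: (1,3), (2,2), (3,1), each with probability 1/15.
E[R | R + S = 4] = (1 + 2 + 3) / 3 = 2.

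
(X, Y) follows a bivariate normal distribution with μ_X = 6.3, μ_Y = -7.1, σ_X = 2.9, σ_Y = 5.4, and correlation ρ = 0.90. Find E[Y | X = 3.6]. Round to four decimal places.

-11.6248

The regression of Y on X has slope ρ·σ_Y/σ_X and passes through (μ_X, μ_Y).
E[Y | X=3.6] = -7.1 + (0.90)·(5.4/2.9)·(3.6 − (6.3)) = -7.1 + (1.67586)·(-2.7) = -11.6248.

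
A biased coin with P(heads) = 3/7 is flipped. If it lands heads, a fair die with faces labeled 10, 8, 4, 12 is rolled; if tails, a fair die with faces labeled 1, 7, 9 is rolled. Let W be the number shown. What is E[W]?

E[W | heads] = (10+8+4+12)/4 = 17/2.
E[W | tails] = (1+7+9)/3 = 17/3.
By the law of total expectation,
E[W] = (3/7)·(17/2) + (4/7)·(17/3) = 289/42.

289/42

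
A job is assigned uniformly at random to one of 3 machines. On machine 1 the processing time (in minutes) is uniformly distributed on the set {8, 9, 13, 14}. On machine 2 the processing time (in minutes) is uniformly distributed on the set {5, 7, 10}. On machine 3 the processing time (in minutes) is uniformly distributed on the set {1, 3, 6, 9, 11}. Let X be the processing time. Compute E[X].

73/9

E[X | machine 1] = (8+9+13+14)/4 = 11.
E[X | machine 2] = (5+7+10)/3 = 22/3.
E[X | machine 3] = (1+3+6+9+11)/5 = 6.
By the law of total expectation,
E[X] = (1/3)·(11) + (1/3)·(22/3) + (1/3)·(6) = 73/9.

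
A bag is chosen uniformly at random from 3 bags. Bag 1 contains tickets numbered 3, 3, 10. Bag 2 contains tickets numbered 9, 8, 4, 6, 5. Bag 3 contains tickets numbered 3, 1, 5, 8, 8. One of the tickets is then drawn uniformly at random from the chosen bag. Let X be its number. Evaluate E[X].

E[X | bag 1] = (3+3+10)/3 = 16/3.
E[X | bag 2] = (9+8+4+6+5)/5 = 32/5.
E[X | bag 3] = (3+1+5+8+8)/5 = 5.
E[X] = (1/3)·(16/3) + (1/3)·(32/5) + (1/3)·(5) = 251/45.

251/45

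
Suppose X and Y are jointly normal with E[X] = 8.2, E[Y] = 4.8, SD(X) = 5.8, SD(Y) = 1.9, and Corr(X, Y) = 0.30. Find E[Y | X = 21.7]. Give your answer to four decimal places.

E[Y | X=x] = μ_Y + ρ(σ_Y/σ_X)(x − μ_X) for jointly normal variables.
E[Y | X=21.7] = 4.8 + (0.30)·(1.9/5.8)·(21.7 − (8.2)) = 4.8 + (0.098276)·(13.5) = 6.1267.

6.1267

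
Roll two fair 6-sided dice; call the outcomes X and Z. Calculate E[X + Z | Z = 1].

9/2

P(Z = 1) = 1/6.
Summing (X+Z)·P(x,y) over outcomes with Z = 1 gives 3/4.
E[X + Z | Z = 1] = (3/4) / (1/6) = 9/2.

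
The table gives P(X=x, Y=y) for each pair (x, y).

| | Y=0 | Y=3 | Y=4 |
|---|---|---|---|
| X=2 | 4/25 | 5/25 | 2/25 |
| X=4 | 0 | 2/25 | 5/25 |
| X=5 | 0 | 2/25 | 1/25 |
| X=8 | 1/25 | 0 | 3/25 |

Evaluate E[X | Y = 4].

P(Y = 4) = 11/25.
Summing X·P(X=x,Y=y) over the conditioning event gives 53/25.
E[X | Y = 4] = (53/25) / (11/25) = 53/11.

53/11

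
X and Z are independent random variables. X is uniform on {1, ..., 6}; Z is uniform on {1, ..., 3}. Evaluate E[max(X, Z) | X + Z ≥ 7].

16/3

Outcomes with X + Z ≥ 7: (4,3), (5,2), (5,3), (6,1), (6,2), (6,3), each with probability 1/18.
E[max(X, Z) | X + Z ≥ 7] = (4 + 5 + 5 + 6 + 6 + 6) / 6 = 16/3.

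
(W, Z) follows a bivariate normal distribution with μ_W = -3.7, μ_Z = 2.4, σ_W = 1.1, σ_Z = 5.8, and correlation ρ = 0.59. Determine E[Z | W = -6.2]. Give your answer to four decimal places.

The regression of Z on W has slope ρ·σ_Z/σ_W and passes through (μ_W, μ_Z).
E[Z | W=-6.2] = 2.4 + (0.59)·(5.8/1.1)·(-6.2 − (-3.7)) = 2.4 + (3.1109)·(-2.5) = -5.3773.

-5.3773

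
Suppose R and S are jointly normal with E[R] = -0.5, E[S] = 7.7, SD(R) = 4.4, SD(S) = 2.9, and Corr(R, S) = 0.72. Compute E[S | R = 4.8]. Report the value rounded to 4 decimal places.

10.2151

For a bivariate normal, E[S | R=x] = μ_S + ρ·(σ_S/σ_R)·(x − μ_R).
E[S | R=4.8] = 7.7 + (0.72)·(2.9/4.4)·(4.8 − (-0.5)) = 7.7 + (0.47455)·(5.3) = 10.2151.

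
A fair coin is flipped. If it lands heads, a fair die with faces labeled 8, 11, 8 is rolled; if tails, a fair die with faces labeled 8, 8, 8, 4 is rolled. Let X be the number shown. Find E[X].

8

E[X | heads] = (8+11+8)/3 = 9.
E[X | tails] = (8+8+8+4)/4 = 7.
By the law of total expectation,
E[X] = (1/2)·(9) + (1/2)·(7) = 8.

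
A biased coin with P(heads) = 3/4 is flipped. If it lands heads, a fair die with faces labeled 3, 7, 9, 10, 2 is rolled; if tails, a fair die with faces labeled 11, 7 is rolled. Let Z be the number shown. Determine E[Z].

69/10

E[Z | heads] = (3+7+9+10+2)/5 = 31/5.
E[Z | tails] = (11+7)/2 = 9.
E[Z] = (3/4)·(31/5) + (1/4)·(9) = 69/10.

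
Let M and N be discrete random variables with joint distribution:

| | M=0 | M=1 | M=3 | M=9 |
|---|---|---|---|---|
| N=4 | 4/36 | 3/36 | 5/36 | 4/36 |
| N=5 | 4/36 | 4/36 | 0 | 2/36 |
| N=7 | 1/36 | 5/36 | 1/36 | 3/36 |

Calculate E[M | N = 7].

7/2

P(N = 7) = 5/18.
Σ M·P over the event = 0·(1/36) + 1·(5/36) + 3·(1/36) + 9·(3/36) = 35/36.
E[M | N = 7] = (35/36) / (5/18) = 7/2.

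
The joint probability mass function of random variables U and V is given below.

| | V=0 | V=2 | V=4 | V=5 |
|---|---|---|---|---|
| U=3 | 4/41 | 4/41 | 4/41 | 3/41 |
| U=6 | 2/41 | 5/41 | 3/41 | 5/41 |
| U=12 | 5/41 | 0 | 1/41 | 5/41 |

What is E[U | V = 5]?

P(V = 5) = 13/41.
Summing U·P(U=x,V=y) over the conditioning event gives 99/41.
E[U | V = 5] = (99/41) / (13/41) = 99/13.

99/13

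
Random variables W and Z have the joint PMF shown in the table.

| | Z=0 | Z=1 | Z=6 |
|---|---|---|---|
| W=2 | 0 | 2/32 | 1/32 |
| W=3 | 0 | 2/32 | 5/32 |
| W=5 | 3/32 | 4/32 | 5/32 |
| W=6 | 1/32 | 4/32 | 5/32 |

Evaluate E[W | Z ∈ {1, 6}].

P(Z ∈ {1, 6}) = 7/8.
Σ W·P over the event = 2·(2/32) + 2·(1/32) + 3·(2/32) + 3·(5/32) + 5·(4/32) + 5·(5/32) + 6·(4/32) + 6·(5/32) = 63/16.
E[W | Z ∈ {1, 6}] = (63/16) / (7/8) = 9/2.

9/2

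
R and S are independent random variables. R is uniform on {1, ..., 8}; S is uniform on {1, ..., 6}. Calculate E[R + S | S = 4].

17/2

P(S = 4) = 1/6.
Summing (R+S)·P(x,y) over outcomes with S = 4 gives 17/12.
E[R + S | S = 4] = (17/12) / (1/6) = 17/2.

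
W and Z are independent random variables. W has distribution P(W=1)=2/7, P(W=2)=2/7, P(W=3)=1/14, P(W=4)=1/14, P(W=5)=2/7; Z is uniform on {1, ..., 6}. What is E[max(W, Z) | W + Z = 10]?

26/5

P(W + Z = 10) = 5/84.
Summing max(W,Z)·P(x,y) over outcomes with W + Z = 10 gives 13/42.
E[max(W, Z) | W + Z = 10] = (13/42) / (5/84) = 26/5.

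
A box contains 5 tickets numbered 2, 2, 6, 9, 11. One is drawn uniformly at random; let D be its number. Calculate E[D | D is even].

P(D is even) = 3/5.
Σ over the event: 2·2/5 + 6·1/5 = 2.
E[D | D is even] = (2) / (3/5) = 10/3.

10/3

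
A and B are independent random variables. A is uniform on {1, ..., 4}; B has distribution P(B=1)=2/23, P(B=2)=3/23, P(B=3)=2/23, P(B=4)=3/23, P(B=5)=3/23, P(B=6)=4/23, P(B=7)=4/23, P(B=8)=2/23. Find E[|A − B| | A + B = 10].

18/5

P(A + B = 10) = 5/46.
Summing |A−B|·P(x,y) over outcomes with A + B = 10 gives 9/23.
E[|A − B| | A + B = 10] = (9/23) / (5/46) = 18/5.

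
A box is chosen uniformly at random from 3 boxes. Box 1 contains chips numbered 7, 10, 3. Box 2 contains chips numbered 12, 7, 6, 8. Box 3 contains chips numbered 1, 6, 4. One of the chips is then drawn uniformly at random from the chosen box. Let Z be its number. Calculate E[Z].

E[Z | box 1] = (7+10+3)/3 = 20/3.
E[Z | box 2] = (12+7+6+8)/4 = 33/4.
E[Z | box 3] = (1+6+4)/3 = 11/3.
By the law of total expectation,
E[Z] = (1/3)·(20/3) + (1/3)·(33/4) + (1/3)·(11/3) = 223/36.

223/36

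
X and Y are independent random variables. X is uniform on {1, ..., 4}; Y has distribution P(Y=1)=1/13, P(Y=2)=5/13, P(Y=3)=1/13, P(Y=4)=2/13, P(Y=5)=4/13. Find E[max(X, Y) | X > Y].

P(X > Y) = 7/26.
Summing max(X,Y)·P(x,y) over outcomes with X > Y gives 12/13.
E[max(X, Y) | X > Y] = (12/13) / (7/26) = 24/7.

24/7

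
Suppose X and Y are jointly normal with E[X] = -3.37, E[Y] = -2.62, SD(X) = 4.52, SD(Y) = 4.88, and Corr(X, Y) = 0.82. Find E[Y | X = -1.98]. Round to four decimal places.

-1.3894

The regression of Y on X has slope ρ·σ_Y/σ_X and passes through (μ_X, μ_Y).
E[Y | X=-1.98] = -2.62 + (0.82)·(4.88/4.52)·(-1.98 − (-3.37)) = -2.62 + (0.88531)·(1.39) = -1.3894.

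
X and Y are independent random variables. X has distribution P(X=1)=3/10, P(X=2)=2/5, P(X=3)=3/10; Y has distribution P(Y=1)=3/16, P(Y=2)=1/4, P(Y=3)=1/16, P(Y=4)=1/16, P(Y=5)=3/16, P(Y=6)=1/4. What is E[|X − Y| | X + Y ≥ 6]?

261/80

P(X + Y ≥ 6) = 1/2.
Summing |X−Y|·P(x,y) over outcomes with X + Y ≥ 6 gives 261/160.
E[|X − Y| | X + Y ≥ 6] = (261/160) / (1/2) = 261/80.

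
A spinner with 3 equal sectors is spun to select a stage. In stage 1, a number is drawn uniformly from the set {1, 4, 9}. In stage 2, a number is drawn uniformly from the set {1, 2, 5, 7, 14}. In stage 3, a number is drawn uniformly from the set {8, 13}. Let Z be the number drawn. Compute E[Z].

629/90

E[Z | stage 1] = (1+4+9)/3 = 14/3.
E[Z | stage 2] = (1+2+5+7+14)/5 = 29/5.
E[Z | stage 3] = (8+13)/2 = 21/2.
E[Z] = (1/3)·(14/3) + (1/3)·(29/5) + (1/3)·(21/2) = 629/90.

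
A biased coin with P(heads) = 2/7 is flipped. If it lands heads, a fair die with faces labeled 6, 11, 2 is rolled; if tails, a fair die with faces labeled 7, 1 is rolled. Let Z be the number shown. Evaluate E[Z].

E[Z | heads] = (6+11+2)/3 = 19/3.
E[Z | tails] = (7+1)/2 = 4.
E[Z] = (2/7)·(19/3) + (5/7)·(4) = 14/3.

14/3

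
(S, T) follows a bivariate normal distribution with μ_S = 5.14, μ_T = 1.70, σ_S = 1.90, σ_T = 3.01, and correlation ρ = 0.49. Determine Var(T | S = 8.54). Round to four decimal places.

6.8848

Var(T | S=x) = (1 − ρ²)·σ_T².
Var(T | S=8.54) = (3.01)²·(1 − (0.49)²) = 9.0601·0.7599 = 6.8848.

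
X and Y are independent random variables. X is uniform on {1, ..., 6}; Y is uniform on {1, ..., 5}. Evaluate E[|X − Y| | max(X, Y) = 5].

20/9

Outcomes with max(X, Y) = 5: (1,5), (2,5), (3,5), (4,5), (5,1), (5,2), (5,3), (5,4), (5,5), each with probability 1/30.
E[|X − Y| | max(X, Y) = 5] = (4 + 3 + 2 + 1 + 4 + 3 + 2 + 1 + 0) / 9 = 20/9.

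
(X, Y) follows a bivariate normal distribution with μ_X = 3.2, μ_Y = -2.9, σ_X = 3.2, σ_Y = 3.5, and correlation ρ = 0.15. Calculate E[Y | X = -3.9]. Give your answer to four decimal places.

-4.0648

E[Y | X=x] = μ_Y + ρ(σ_Y/σ_X)(x − μ_X) for jointly normal variables.
E[Y | X=-3.9] = -2.9 + (0.15)·(3.5/3.2)·(-3.9 − (3.2)) = -2.9 + (0.16406)·(-7.1) = -4.0648.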